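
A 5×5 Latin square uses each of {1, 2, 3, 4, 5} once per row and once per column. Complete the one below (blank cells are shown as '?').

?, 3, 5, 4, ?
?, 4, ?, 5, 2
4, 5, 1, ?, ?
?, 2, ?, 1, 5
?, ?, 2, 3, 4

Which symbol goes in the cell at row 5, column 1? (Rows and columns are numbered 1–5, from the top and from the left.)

5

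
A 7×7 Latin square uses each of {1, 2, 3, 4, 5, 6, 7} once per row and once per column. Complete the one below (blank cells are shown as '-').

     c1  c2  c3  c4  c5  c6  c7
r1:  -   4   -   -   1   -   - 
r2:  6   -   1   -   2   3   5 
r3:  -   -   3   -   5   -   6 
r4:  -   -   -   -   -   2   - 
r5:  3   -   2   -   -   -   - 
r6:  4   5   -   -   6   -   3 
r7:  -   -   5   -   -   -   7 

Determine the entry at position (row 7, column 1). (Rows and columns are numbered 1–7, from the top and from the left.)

row 1 has {1,4}; column 7 has {3,5,6,7} — only 2 is left for (r1,c7).
row 2 has {1,2,3,5,6}; column 2 has {4,5} — only 7 is left for (r2,c2).
row 2 has {1,2,3,5,6,7}; column 4 is empty so far — only 4 is left for (r2,c4).
row 6 has {3,4,5,6}; column 3 has {1,2,3,5} — only 7 is left for (r6,c3).
row 6 has {3,4,5,6,7}; column 6 has {2,3} — only 1 is left for (r6,c6).
row 1 has {1,2,4}; column 3 has {1,2,3,5,7} — only 6 is left for (r1,c3).
row 4 has {2}; column 3 has {1,2,3,5,6,7} — only 4 is left for (r4,c3).
row 4 has {2,4}; column 7 has {2,3,5,6,7} — only 1 is left for (r4,c7).
row 5 has {2,3}; column 7 has {1,2,3,5,6,7} — only 4 is left for (r5,c7).
row 6 has {1,3,4,5,6,7}; column 4 has {4} — only 2 is left for (r6,c4).
row 5 has {2,3,4}; column 5 has {1,2,5,6} — only 7 is left for (r5,c5).
row 4 has {1,2,4}; column 5 has {1,2,5,6,7} — only 3 is left for (r4,c5).
row 7 has {5,7}; column 5 has {1,2,3,5,6,7} — only 4 is left for (r7,c5).
row 7 has {4,5,7}; column 6 has {1,2,3} — only 6 is left for (r7,c6).
row 4 has {1,2,3,4}; column 2 has {4,5,7} — only 6 is left for (r4,c2).
row 5 has {2,3,4,7}; column 2 has {4,5,6,7} — only 1 is left for (r5,c2).
row 5 has {1,2,3,4,7}; column 6 has {1,2,3,6} — only 5 is left for (r5,c6).
row 1 has {1,2,4,6}; column 6 has {1,2,3,5,6} — only 7 is left for (r1,c6).
row 3 has {3,5,6}; column 2 has {1,4,5,6,7} — only 2 is left for (r3,c2).
row 3 has {2,3,5,6}; column 6 has {1,2,3,5,6,7} — only 4 is left for (r3,c6).
row 5 has {1,2,3,4,5,7}; column 4 has {2,4} — only 6 is left for (r5,c4).
row 7 has {4,5,6,7}; column 2 has {1,2,4,5,6,7} — only 3 is left for (r7,c2).
row 7 has {3,4,5,6,7}; column 4 has {2,4,6} — only 1 is left for (r7,c4).
row 1 has {1,2,4,6,7}; column 1 has {3,4,6} — only 5 is left for (r1,c1).
row 1 has {1,2,4,5,6,7}; column 4 has {1,2,4,6} — only 3 is left for (r1,c4).
row 3 has {2,3,4,5,6}; column 4 has {1,2,3,4,6} — only 7 is left for (r3,c4).
row 4 has {1,2,3,4,6}; column 1 has {3,4,5,6} — only 7 is left for (r4,c1).
row 4 has {1,2,3,4,6,7}; column 4 has {1,2,3,4,6,7} — only 5 is left for (r4,c4).
row 7 has {1,3,4,5,6,7}; column 1 has {3,4,5,6,7} — only 2 is left for (r7,c1).

2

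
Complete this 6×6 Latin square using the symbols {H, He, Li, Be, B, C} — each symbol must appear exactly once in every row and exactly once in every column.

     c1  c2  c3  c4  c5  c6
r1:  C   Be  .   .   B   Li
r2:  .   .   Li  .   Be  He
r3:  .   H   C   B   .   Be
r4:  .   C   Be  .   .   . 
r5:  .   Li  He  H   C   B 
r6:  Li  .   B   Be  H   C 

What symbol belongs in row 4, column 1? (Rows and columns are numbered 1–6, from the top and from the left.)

Cell (r1,c3): row 1 has {Li,Be,B,C}; column 3 has {He,Li,Be,B,C} → H.
Cell (r1,c4): row 1 has {H,Li,Be,B,C}; column 4 has {H,Be,B} → He.
Cell (r2,c2): row 2 has {He,Li,Be}; column 2 has {H,Li,Be,C} → B.
Cell (r2,c4): row 2 has {He,Li,Be,B}; column 4 has {H,He,Be,B} → C.
Cell (r3,c1): row 3 has {H,Be,B,C}; column 1 has {Li,C} → He.
Cell (r3,c5): row 3 has {H,He,Be,B,C}; column 5 has {H,Be,B,C} → Li.
Cell (r4,c4): row 4 has {Be,C}; column 4 has {H,He,Be,B,C} → Li.
Cell (r4,c5): row 4 has {Li,Be,C}; column 5 has {H,Li,Be,B,C} → He.
Cell (r4,c6): row 4 has {He,Li,Be,C}; column 6 has {He,Li,Be,B,C} → H.
Cell (r5,c1): row 5 has {H,He,Li,B,C}; column 1 has {He,Li,C} → Be.
Cell (r6,c2): row 6 has {H,Li,Be,B,C}; column 2 has {H,Li,Be,B,C} → He.
Cell (r2,c1): row 2 has {He,Li,Be,B,C}; column 1 has {He,Li,Be,C} → H.
Cell (r4,c1): row 4 has {H,He,Li,Be,C}; column 1 has {H,He,Li,Be,C} → B.

B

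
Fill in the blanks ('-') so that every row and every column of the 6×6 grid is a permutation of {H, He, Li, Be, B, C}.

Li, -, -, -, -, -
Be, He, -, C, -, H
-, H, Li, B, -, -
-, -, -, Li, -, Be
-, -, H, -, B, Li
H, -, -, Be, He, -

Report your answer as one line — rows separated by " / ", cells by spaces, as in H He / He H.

(r2,c3) = B
(r2,c5) = Li
(r5,c4) = He
(r6,c3) = C
(r6,c6) = B
(r1,c4) = H
(r4,c3) = He
(r5,c1) = C
(r5,c2) = Be
(r6,c2) = Li
(r1,c3) = Be
(r1,c5) = C
(r1,c6) = He
(r3,c1) = He
(r3,c5) = Be
(r3,c6) = C
(r4,c1) = B
(r4,c2) = C
(r4,c5) = H
(r1,c2) = B

Li B Be H C He / Be He B C Li H / He H Li B Be C / B C He Li H Be / C Be H He B Li / H Li C Be He B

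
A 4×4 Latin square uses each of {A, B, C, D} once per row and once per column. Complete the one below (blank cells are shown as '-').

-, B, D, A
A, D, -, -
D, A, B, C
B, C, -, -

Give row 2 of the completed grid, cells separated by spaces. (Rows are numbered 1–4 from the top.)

A D C B

row 1 has {A,B,D}; column 1 has {A,B,D} — only C is left for (r1,c1).
row 2 has {A,D}; column 3 has {B,D} — only C is left for (r2,c3).
row 2 has {A,C,D}; column 4 has {A,C} — only B is left for (r2,c4).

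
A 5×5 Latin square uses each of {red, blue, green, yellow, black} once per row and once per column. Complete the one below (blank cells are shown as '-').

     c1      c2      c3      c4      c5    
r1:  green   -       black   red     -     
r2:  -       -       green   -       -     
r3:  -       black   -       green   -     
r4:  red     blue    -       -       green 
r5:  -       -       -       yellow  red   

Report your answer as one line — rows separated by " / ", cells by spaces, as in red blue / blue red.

row 1 has {red,green,black}; column 2 has {blue,black} — only yellow is left for (r1,c2).
row 1 has {red,green,yellow,black}; column 5 has {red,green} — only blue is left for (r1,c5).
row 2 has {green}; column 2 has {blue,yellow,black} — only red is left for (r2,c2).
row 3 has {green,black}; column 5 has {red,blue,green} — only yellow is left for (r3,c5).
row 4 has {red,blue,green}; column 3 has {green,black} — only yellow is left for (r4,c3).
row 4 has {red,blue,green,yellow}; column 4 has {red,green,yellow} — only black is left for (r4,c4).
row 5 has {red,yellow}; column 2 has {red,blue,yellow,black} — only green is left for (r5,c2).
row 5 has {red,green,yellow}; column 3 has {green,yellow,black} — only blue is left for (r5,c3).
row 2 has {red,green}; column 4 has {red,green,yellow,black} — only blue is left for (r2,c4).
row 2 has {red,blue,green}; column 5 has {red,blue,green,yellow} — only black is left for (r2,c5).
row 3 has {green,yellow,black}; column 1 has {red,green} — only blue is left for (r3,c1).
row 3 has {blue,green,yellow,black}; column 3 has {blue,green,yellow,black} — only red is left for (r3,c3).
row 5 has {red,blue,green,yellow}; column 1 has {red,blue,green} — only black is left for (r5,c1).
row 2 has {red,blue,green,black}; column 1 has {red,blue,green,black} — only yellow is left for (r2,c1).

green yellow black red blue / yellow red green blue black / blue black red green yellow / red blue yellow black green / black green blue yellow red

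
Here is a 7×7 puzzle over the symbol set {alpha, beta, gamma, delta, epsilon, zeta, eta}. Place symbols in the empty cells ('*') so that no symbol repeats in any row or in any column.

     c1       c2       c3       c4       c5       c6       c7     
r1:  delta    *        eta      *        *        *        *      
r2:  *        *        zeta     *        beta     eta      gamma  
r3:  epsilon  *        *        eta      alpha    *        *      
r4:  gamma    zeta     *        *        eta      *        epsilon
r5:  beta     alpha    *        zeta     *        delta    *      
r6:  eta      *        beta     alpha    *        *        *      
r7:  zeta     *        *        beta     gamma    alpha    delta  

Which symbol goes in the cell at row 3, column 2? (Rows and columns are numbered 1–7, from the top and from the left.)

gamma

At row 2, column 1: row 2 has {beta,gamma,zeta,eta}; column 1 has {beta,gamma,delta,epsilon,zeta,eta}; that leaves alpha.
At row 4, column 4: row 4 has {gamma,epsilon,zeta,eta}; column 4 has {alpha,beta,zeta,eta}; that leaves delta.
At row 4, column 6: row 4 has {gamma,delta,epsilon,zeta,eta}; column 6 has {alpha,delta,eta}; that leaves beta.
At row 5, column 5: row 5 has {alpha,beta,delta,zeta}; column 5 has {alpha,beta,gamma,eta}; that leaves epsilon.
At row 5, column 7: row 5 has {alpha,beta,delta,epsilon,zeta}; column 7 has {gamma,delta,epsilon}; that leaves eta.
At row 6, column 7: row 6 has {alpha,beta,eta}; column 7 has {gamma,delta,epsilon,eta}; that leaves zeta.
At row 7, column 3: row 7 has {alpha,beta,gamma,delta,zeta}; column 3 has {beta,zeta,eta}; that leaves epsilon.
At row 1, column 5: row 1 has {delta,eta}; column 5 has {alpha,beta,gamma,epsilon,eta}; that leaves zeta.
At row 2, column 4: row 2 has {alpha,beta,gamma,zeta,eta}; column 4 has {alpha,beta,delta,zeta,eta}; that leaves epsilon.
At row 3, column 7: row 3 has {alpha,epsilon,eta}; column 7 has {gamma,delta,epsilon,zeta,eta}; that leaves beta.
At row 4, column 3: row 4 has {beta,gamma,delta,epsilon,zeta,eta}; column 3 has {beta,epsilon,zeta,eta}; that leaves alpha.
At row 5, column 3: row 5 has {alpha,beta,delta,epsilon,zeta,eta}; column 3 has {alpha,beta,epsilon,zeta,eta}; that leaves gamma.
At row 6, column 5: row 6 has {alpha,beta,zeta,eta}; column 5 has {alpha,beta,gamma,epsilon,zeta,eta}; that leaves delta.
At row 7, column 2: row 7 has {alpha,beta,gamma,delta,epsilon,zeta}; column 2 has {alpha,zeta}; that leaves eta.
At row 1, column 4: row 1 has {delta,zeta,eta}; column 4 has {alpha,beta,delta,epsilon,zeta,eta}; that leaves gamma.
At row 1, column 6: row 1 has {gamma,delta,zeta,eta}; column 6 has {alpha,beta,delta,eta}; that leaves epsilon.
At row 1, column 7: row 1 has {gamma,delta,epsilon,zeta,eta}; column 7 has {beta,gamma,delta,epsilon,zeta,eta}; that leaves alpha.
At row 2, column 2: row 2 has {alpha,beta,gamma,epsilon,zeta,eta}; column 2 has {alpha,zeta,eta}; that leaves delta.
At row 3, column 2: row 3 has {alpha,beta,epsilon,eta}; column 2 has {alpha,delta,zeta,eta}; that leaves gamma.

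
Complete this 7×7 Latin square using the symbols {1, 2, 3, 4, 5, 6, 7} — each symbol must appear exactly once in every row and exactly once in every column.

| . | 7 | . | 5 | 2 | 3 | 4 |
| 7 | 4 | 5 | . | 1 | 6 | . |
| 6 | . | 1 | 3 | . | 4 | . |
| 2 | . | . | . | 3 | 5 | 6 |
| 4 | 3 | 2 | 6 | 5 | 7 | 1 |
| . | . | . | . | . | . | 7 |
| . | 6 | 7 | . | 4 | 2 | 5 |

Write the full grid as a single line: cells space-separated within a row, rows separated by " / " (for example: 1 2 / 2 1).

(r1,c1) = 1
(r1,c3) = 6
(r2,c4) = 2
(r2,c7) = 3
(r3,c5) = 7
(r3,c7) = 2
(r4,c2) = 1
(r4,c3) = 4
(r4,c4) = 7
(r6,c3) = 3
(r6,c5) = 6
(r6,c6) = 1
(r7,c1) = 3
(r7,c4) = 1
(r3,c2) = 5
(r6,c1) = 5
(r6,c2) = 2
(r6,c4) = 4

1 7 6 5 2 3 4 / 7 4 5 2 1 6 3 / 6 5 1 3 7 4 2 / 2 1 4 7 3 5 6 / 4 3 2 6 5 7 1 / 5 2 3 4 6 1 7 / 3 6 7 1 4 2 5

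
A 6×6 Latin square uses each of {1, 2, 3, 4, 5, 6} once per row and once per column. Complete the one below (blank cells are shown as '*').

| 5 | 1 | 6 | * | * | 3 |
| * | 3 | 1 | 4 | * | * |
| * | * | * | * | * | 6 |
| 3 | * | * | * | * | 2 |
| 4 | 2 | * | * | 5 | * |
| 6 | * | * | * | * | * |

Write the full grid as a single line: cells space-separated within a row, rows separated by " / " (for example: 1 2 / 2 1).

5 1 6 2 4 3 / 2 3 1 4 6 5 / 1 4 5 3 2 6 / 3 6 4 5 1 2 / 4 2 3 6 5 1 / 6 5 2 1 3 4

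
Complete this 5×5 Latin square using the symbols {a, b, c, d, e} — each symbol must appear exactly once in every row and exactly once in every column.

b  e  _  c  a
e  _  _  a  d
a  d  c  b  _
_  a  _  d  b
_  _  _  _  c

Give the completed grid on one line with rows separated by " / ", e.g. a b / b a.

Cell (r1,c3): row 1 has {a,b,c,e}; column 3 has {c} → d.
Cell (r2,c3): row 2 has {a,d,e}; column 3 has {c,d} → b.
Cell (r3,c5): row 3 has {a,b,c,d}; column 5 has {a,b,c,d} → e.
Cell (r4,c1): row 4 has {a,b,d}; column 1 has {a,b,e} → c.
Cell (r4,c3): row 4 has {a,b,c,d}; column 3 has {b,c,d} → e.
Cell (r5,c1): row 5 has {c}; column 1 has {a,b,c,e} → d.
Cell (r5,c2): row 5 has {c,d}; column 2 has {a,d,e} → b.
Cell (r5,c3): row 5 has {b,c,d}; column 3 has {b,c,d,e} → a.
Cell (r5,c4): row 5 has {a,b,c,d}; column 4 has {a,b,c,d} → e.
Cell (r2,c2): row 2 has {a,b,d,e}; column 2 has {a,b,d,e} → c.

b e d c a / e c b a d / a d c b e / c a e d b / d b a e c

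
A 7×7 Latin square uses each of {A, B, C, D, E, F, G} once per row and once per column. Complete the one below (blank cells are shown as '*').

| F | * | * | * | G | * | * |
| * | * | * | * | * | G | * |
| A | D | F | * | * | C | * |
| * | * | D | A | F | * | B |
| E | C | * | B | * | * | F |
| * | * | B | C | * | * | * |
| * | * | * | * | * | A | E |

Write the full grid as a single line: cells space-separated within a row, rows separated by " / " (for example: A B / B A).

(r3,c7) = G
(r4,c6) = E
(r5,c6) = D
(r6,c6) = F
(r1,c6) = B
(r3,c4) = E
(r3,c5) = B
(r4,c2) = G
(r5,c5) = A
(r1,c4) = D
(r2,c4) = F
(r4,c1) = C
(r5,c3) = G
(r7,c3) = C
(r7,c4) = G
(r7,c5) = D
(r6,c5) = E
(r7,c1) = B
(r7,c2) = F
(r2,c1) = D
(r2,c5) = C
(r2,c7) = A
(r6,c1) = G
(r6,c2) = A
(r6,c7) = D
(r1,c2) = E
(r1,c3) = A
(r1,c7) = C
(r2,c2) = B
(r2,c3) = E

F E A D G B C / D B E F C G A / A D F E B C G / C G D A F E B / E C G B A D F / G A B C E F D / B F C G D A E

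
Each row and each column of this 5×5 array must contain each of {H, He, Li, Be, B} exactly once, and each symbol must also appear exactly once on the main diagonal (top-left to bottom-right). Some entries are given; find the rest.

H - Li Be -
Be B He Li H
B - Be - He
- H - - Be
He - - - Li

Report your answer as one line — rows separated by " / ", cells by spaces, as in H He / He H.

(r1,c2) = He
(r1,c5) = B
(r3,c2) = Li
(r3,c4) = H
(r4,c1) = Li
(r4,c3) = B
(r4,c4) = He
(r5,c2) = Be
(r5,c3) = H
(r5,c4) = B

H He Li Be B / Be B He Li H / B Li Be H He / Li H B He Be / He Be H B Li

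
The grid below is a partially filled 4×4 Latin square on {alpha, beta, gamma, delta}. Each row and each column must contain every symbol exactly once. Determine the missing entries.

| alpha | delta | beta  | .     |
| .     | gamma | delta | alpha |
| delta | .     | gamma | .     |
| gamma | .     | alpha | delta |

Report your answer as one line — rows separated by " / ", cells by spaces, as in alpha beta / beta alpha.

alpha delta beta gamma / beta gamma delta alpha / delta alpha gamma beta / gamma beta alpha delta

(r1,c4) = gamma
(r2,c1) = beta
(r3,c4) = beta
(r4,c2) = beta
(r3,c2) = alpha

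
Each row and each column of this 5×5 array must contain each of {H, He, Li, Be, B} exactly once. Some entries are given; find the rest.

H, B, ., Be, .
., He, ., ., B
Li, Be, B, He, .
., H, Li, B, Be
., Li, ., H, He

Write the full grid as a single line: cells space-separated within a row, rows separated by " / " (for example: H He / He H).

At row 1, column 3: row 1 has {H,Be,B}; column 3 has {Li,B}; that leaves He.
At row 1, column 5: row 1 has {H,He,Be,B}; column 5 has {He,Be,B}; that leaves Li.
At row 2, column 1: row 2 has {He,B}; column 1 has {H,Li}; that leaves Be.
At row 2, column 3: row 2 has {He,Be,B}; column 3 has {He,Li,B}; that leaves H.
At row 2, column 4: row 2 has {H,He,Be,B}; column 4 has {H,He,Be,B}; that leaves Li.
At row 3, column 5: row 3 has {He,Li,Be,B}; column 5 has {He,Li,Be,B}; that leaves H.
At row 4, column 1: row 4 has {H,Li,Be,B}; column 1 has {H,Li,Be}; that leaves He.
At row 5, column 1: row 5 has {H,He,Li}; column 1 has {H,He,Li,Be}; that leaves B.
At row 5, column 3: row 5 has {H,He,Li,B}; column 3 has {H,He,Li,B}; that leaves Be.

H B He Be Li / Be He H Li B / Li Be B He H / He H Li B Be / B Li Be H He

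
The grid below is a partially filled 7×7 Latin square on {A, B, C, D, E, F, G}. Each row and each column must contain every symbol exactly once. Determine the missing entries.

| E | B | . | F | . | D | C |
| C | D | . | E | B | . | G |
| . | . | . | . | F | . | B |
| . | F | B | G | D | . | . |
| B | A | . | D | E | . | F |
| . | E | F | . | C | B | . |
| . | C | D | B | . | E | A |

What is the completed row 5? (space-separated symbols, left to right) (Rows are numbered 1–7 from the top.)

B A C D E G F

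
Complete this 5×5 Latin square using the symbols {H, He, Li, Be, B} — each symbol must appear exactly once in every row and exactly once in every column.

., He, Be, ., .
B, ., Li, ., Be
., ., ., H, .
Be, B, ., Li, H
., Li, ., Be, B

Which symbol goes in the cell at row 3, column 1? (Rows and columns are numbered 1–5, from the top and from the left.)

Li

(r1,c4): row 1 has {He,Be}; column 4 has {H,Li,Be}, so it must be B.
(r1,c5): row 1 has {He,Be,B}; column 5 has {H,Be,B}, so it must be Li.
(r2,c2): row 2 has {Li,Be,B}; column 2 has {He,Li,B}, so it must be H.
(r2,c4): row 2 has {H,Li,Be,B}; column 4 has {H,Li,Be,B}, so it must be He.
(r3,c2): row 3 has {H}; column 2 has {H,He,Li,B}, so it must be Be.
(r3,c5): row 3 has {H,Be}; column 5 has {H,Li,Be,B}, so it must be He.
(r4,c3): row 4 has {H,Li,Be,B}; column 3 has {Li,Be}, so it must be He.
(r5,c3): row 5 has {Li,Be,B}; column 3 has {He,Li,Be}, so it must be H.
(r1,c1): row 1 has {He,Li,Be,B}; column 1 has {Be,B}, so it must be H.
(r3,c1): row 3 has {H,He,Be}; column 1 has {H,Be,B}, so it must be Li.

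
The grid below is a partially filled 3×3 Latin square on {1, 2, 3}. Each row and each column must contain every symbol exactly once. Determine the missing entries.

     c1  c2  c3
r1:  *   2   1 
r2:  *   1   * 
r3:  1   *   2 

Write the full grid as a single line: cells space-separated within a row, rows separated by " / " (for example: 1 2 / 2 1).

Cell (r1,c1): row 1 has {1,2}; column 1 has {1} → 3.
Cell (r2,c1): row 2 has {1}; column 1 has {1,3} → 2.
Cell (r2,c3): row 2 has {1,2}; column 3 has {1,2} → 3.
Cell (r3,c2): row 3 has {1,2}; column 2 has {1,2} → 3.

3 2 1 / 2 1 3 / 1 3 2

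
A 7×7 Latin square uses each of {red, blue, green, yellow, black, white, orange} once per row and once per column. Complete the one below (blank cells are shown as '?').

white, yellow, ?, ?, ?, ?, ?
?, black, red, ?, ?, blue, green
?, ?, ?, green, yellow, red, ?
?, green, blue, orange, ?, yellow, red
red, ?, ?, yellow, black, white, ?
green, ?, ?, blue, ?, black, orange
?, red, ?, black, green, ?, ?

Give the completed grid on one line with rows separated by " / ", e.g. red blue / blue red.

(r1,c4): row 1 has {yellow,white}; column 4 has {blue,green,yellow,black,orange}, so it must be red.
(r2,c4): row 2 has {red,blue,green,black}; column 4 has {red,blue,green,yellow,black,orange}, so it must be white.
(r2,c5): row 2 has {red,blue,green,black,white}; column 5 has {green,yellow,black}, so it must be orange.
(r4,c1): row 4 has {red,blue,green,yellow,orange}; column 1 has {red,green,white}, so it must be black.
(r4,c5): row 4 has {red,blue,green,yellow,black,orange}; column 5 has {green,yellow,black,orange}, so it must be white.
(r5,c7): row 5 has {red,yellow,black,white}; column 7 has {red,green,orange}, so it must be blue.
(r6,c2): row 6 has {blue,green,black,orange}; column 2 has {red,green,yellow,black}, so it must be white.
(r6,c3): row 6 has {blue,green,black,white,orange}; column 3 has {red,blue}, so it must be yellow.
(r6,c5): row 6 has {blue,green,yellow,black,white,orange}; column 5 has {green,yellow,black,white,orange}, so it must be red.
(r7,c6): row 7 has {red,green,black}; column 6 has {red,blue,yellow,black,white}, so it must be orange.
(r1,c5): row 1 has {red,yellow,white}; column 5 has {red,green,yellow,black,white,orange}, so it must be blue.
(r1,c6): row 1 has {red,blue,yellow,white}; column 6 has {red,blue,yellow,black,white,orange}, so it must be green.
(r1,c7): row 1 has {red,blue,green,yellow,white}; column 7 has {red,blue,green,orange}, so it must be black.
(r2,c1): row 2 has {red,blue,green,black,white,orange}; column 1 has {red,green,black,white}, so it must be yellow.
(r3,c7): row 3 has {red,green,yellow}; column 7 has {red,blue,green,black,orange}, so it must be white.
(r5,c2): row 5 has {red,blue,yellow,black,white}; column 2 has {red,green,yellow,black,white}, so it must be orange.
(r5,c3): row 5 has {red,blue,yellow,black,white,orange}; column 3 has {red,blue,yellow}, so it must be green.
(r7,c1): row 7 has {red,green,black,orange}; column 1 has {red,green,yellow,black,white}, so it must be blue.
(r7,c3): row 7 has {red,blue,green,black,orange}; column 3 has {red,blue,green,yellow}, so it must be white.
(r7,c7): row 7 has {red,blue,green,black,white,orange}; column 7 has {red,blue,green,black,white,orange}, so it must be yellow.
(r1,c3): row 1 has {red,blue,green,yellow,black,white}; column 3 has {red,blue,green,yellow,white}, so it must be orange.
(r3,c1): row 3 has {red,green,yellow,white}; column 1 has {red,blue,green,yellow,black,white}, so it must be orange.
(r3,c2): row 3 has {red,green,yellow,white,orange}; column 2 has {red,green,yellow,black,white,orange}, so it must be blue.
(r3,c3): row 3 has {red,blue,green,yellow,white,orange}; column 3 has {red,blue,green,yellow,white,orange}, so it must be black.

white yellow orange red blue green black / yellow black red white orange blue green / orange blue black green yellow red white / black green blue orange white yellow red / red orange green yellow black white blue / green white yellow blue red black orange / blue red white black green orange yellow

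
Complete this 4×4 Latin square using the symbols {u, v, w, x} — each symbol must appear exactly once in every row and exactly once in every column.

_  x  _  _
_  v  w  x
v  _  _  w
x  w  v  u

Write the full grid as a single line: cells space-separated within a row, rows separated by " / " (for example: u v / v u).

w x u v / u v w x / v u x w / x w v u

(r1,c3): row 1 has {x}; column 3 has {v,w}, so it must be u.
(r1,c4): row 1 has {u,x}; column 4 has {u,w,x}, so it must be v.
(r2,c1): row 2 has {v,w,x}; column 1 has {v,x}, so it must be u.
(r3,c2): row 3 has {v,w}; column 2 has {v,w,x}, so it must be u.
(r3,c3): row 3 has {u,v,w}; column 3 has {u,v,w}, so it must be x.
(r1,c1): row 1 has {u,v,x}; column 1 has {u,v,x}, so it must be w.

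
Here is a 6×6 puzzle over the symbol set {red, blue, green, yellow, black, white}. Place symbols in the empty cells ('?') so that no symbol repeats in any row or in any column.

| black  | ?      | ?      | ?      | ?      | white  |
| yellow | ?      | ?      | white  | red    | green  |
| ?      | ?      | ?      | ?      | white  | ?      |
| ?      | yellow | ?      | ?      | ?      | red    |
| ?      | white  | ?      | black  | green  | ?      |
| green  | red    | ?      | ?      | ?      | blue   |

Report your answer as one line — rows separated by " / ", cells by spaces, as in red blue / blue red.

(r5,c6) = yellow
(r6,c4) = yellow
(r6,c5) = black
(r3,c6) = black
(r4,c5) = blue
(r6,c3) = white
(r1,c5) = yellow
(r4,c1) = white
(r4,c4) = green
(r4,c3) = black
(r2,c3) = blue
(r5,c3) = red
(r1,c3) = green
(r2,c2) = black
(r3,c3) = yellow
(r5,c1) = blue
(r1,c2) = blue
(r1,c4) = red
(r3,c1) = red
(r3,c2) = green
(r3,c4) = blue

black blue green red yellow white / yellow black blue white red green / red green yellow blue white black / white yellow black green blue red / blue white red black green yellow / green red white yellow black blue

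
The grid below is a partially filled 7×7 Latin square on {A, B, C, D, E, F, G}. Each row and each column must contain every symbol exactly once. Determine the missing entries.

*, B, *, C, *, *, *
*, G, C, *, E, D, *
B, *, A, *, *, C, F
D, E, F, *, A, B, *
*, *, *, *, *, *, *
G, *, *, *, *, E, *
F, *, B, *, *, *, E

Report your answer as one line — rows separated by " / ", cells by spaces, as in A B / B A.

Cell (r2,c1): row 2 has {C,D,E,G}; column 1 has {B,D,F,G} → A.
Cell (r2,c7): row 2 has {A,C,D,E,G}; column 7 has {E,F} → B.
Cell (r3,c2): row 3 has {A,B,C,F}; column 2 has {B,E,G} → D.
Cell (r3,c5): row 3 has {A,B,C,D,F}; column 5 has {A,E} → G.
Cell (r4,c4): row 4 has {A,B,D,E,F}; column 4 has {C} → G.
Cell (r4,c7): row 4 has {A,B,D,E,F,G}; column 7 has {B,E,F} → C.
Cell (r6,c3): row 6 has {E,G}; column 3 has {A,B,C,F} → D.
Cell (r6,c7): row 6 has {D,E,G}; column 7 has {B,C,E,F} → A.
Cell (r1,c1): row 1 has {B,C}; column 1 has {A,B,D,F,G} → E.
Cell (r1,c3): row 1 has {B,C,E}; column 3 has {A,B,C,D,F} → G.
Cell (r1,c7): row 1 has {B,C,E,G}; column 7 has {A,B,C,E,F} → D.
Cell (r2,c4): row 2 has {A,B,C,D,E,G}; column 4 has {C,G} → F.
Cell (r3,c4): row 3 has {A,B,C,D,F,G}; column 4 has {C,F,G} → E.
Cell (r5,c1): row 5 is empty so far; column 1 has {A,B,D,E,F,G} → C.
Cell (r5,c3): row 5 has {C}; column 3 has {A,B,C,D,F,G} → E.
Cell (r5,c7): row 5 has {C,E}; column 7 has {A,B,C,D,E,F} → G.
Cell (r6,c4): row 6 has {A,D,E,G}; column 4 has {C,E,F,G} → B.
Cell (r1,c5): row 1 has {B,C,D,E,G}; column 5 has {A,E,G} → F.
Cell (r1,c6): row 1 has {B,C,D,E,F,G}; column 6 has {B,C,D,E} → A.
Cell (r5,c6): row 5 has {C,E,G}; column 6 has {A,B,C,D,E} → F.
Cell (r6,c5): row 6 has {A,B,D,E,G}; column 5 has {A,E,F,G} → C.
Cell (r7,c5): row 7 has {B,E,F}; column 5 has {A,C,E,F,G} → D.
Cell (r7,c6): row 7 has {B,D,E,F}; column 6 has {A,B,C,D,E,F} → G.
Cell (r5,c2): row 5 has {C,E,F,G}; column 2 has {B,D,E,G} → A.
Cell (r5,c4): row 5 has {A,C,E,F,G}; column 4 has {B,C,E,F,G} → D.
Cell (r5,c5): row 5 has {A,C,D,E,F,G}; column 5 has {A,C,D,E,F,G} → B.
Cell (r6,c2): row 6 has {A,B,C,D,E,G}; column 2 has {A,B,D,E,G} → F.
Cell (r7,c2): row 7 has {B,D,E,F,G}; column 2 has {A,B,D,E,F,G} → C.
Cell (r7,c4): row 7 has {B,C,D,E,F,G}; column 4 has {B,C,D,E,F,G} → A.

E B G C F A D / A G C F E D B / B D A E G C F / D E F G A B C / C A E D B F G / G F D B C E A / F C B A D G E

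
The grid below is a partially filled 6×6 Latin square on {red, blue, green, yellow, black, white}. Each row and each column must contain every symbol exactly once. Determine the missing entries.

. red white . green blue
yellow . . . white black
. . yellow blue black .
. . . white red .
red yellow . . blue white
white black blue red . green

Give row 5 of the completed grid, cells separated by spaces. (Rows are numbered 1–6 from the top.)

(r1,c1) = black
(r1,c4) = yellow
(r2,c4) = green
(r3,c1) = green
(r3,c2) = white
(r3,c6) = red
(r4,c1) = blue
(r4,c2) = green
(r4,c3) = black
(r4,c6) = yellow
(r5,c3) = green
(r5,c4) = black

red yellow green black blue white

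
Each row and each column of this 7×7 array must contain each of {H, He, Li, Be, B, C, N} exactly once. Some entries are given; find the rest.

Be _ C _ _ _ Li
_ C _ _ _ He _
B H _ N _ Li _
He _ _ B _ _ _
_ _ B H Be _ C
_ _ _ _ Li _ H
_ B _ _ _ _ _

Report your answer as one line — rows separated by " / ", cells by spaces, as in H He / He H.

Be N C He B H Li / H C Li Be N He B / B H Be N C Li He / He Li N B H C Be / Li He B H Be N C / N Be He C Li B H / C B H Li He Be N

Cell (r1,c4): row 1 has {Li,Be,C}; column 4 has {H,B,N} → He.
Cell (r5,c6): row 5 has {H,Be,B,C}; column 6 has {He,Li} → N.
Cell (r1,c2): row 1 has {He,Li,Be,C}; column 2 has {H,B,C} → N.
Cell (r5,c1): row 5 has {H,Be,B,C,N}; column 1 has {He,Be,B} → Li.
Cell (r5,c2): row 5 has {H,Li,Be,B,C,N}; column 2 has {H,B,C,N} → He.
Cell (r6,c2): row 6 has {H,Li}; column 2 has {H,He,B,C,N} → Be.
Cell (r6,c4): row 6 has {H,Li,Be}; column 4 has {H,He,B,N} → C.
Cell (r6,c6): row 6 has {H,Li,Be,C}; column 6 has {He,Li,N} → B.
Cell (r1,c6): row 1 has {He,Li,Be,C,N}; column 6 has {He,Li,B,N} → H.
Cell (r4,c2): row 4 has {He,B}; column 2 has {H,He,Be,B,C,N} → Li.
Cell (r6,c1): row 6 has {H,Li,Be,B,C}; column 1 has {He,Li,Be,B} → N.
Cell (r6,c3): row 6 has {H,Li,Be,B,C,N}; column 3 has {B,C} → He.
Cell (r1,c5): row 1 has {H,He,Li,Be,C,N}; column 5 has {Li,Be} → B.
Cell (r2,c1): row 2 has {He,C}; column 1 has {He,Li,Be,B,N} → H.
Cell (r2,c5): row 2 has {H,He,C}; column 5 has {Li,Be,B} → N.
Cell (r3,c3): row 3 has {H,Li,B,N}; column 3 has {He,B,C} → Be.
Cell (r3,c7): row 3 has {H,Li,Be,B,N}; column 7 has {H,Li,C} → He.
Cell (r7,c1): row 7 has {B}; column 1 has {H,He,Li,Be,B,N} → C.
Cell (r7,c6): row 7 has {B,C}; column 6 has {H,He,Li,B,N} → Be.
Cell (r7,c7): row 7 has {Be,B,C}; column 7 has {H,He,Li,C} → N.
Cell (r2,c3): row 2 has {H,He,C,N}; column 3 has {He,Be,B,C} → Li.
Cell (r2,c4): row 2 has {H,He,Li,C,N}; column 4 has {H,He,B,C,N} → Be.
Cell (r2,c7): row 2 has {H,He,Li,Be,C,N}; column 7 has {H,He,Li,C,N} → B.
Cell (r3,c5): row 3 has {H,He,Li,Be,B,N}; column 5 has {Li,Be,B,N} → C.
Cell (r4,c5): row 4 has {He,Li,B}; column 5 has {Li,Be,B,C,N} → H.
Cell (r4,c6): row 4 has {H,He,Li,B}; column 6 has {H,He,Li,Be,B,N} → C.
Cell (r4,c7): row 4 has {H,He,Li,B,C}; column 7 has {H,He,Li,B,C,N} → Be.
Cell (r7,c3): row 7 has {Be,B,C,N}; column 3 has {He,Li,Be,B,C} → H.
Cell (r7,c4): row 7 has {H,Be,B,C,N}; column 4 has {H,He,Be,B,C,N} → Li.
Cell (r7,c5): row 7 has {H,Li,Be,B,C,N}; column 5 has {H,Li,Be,B,C,N} → He.
Cell (r4,c3): row 4 has {H,He,Li,Be,B,C}; column 3 has {H,He,Li,Be,B,C} → N.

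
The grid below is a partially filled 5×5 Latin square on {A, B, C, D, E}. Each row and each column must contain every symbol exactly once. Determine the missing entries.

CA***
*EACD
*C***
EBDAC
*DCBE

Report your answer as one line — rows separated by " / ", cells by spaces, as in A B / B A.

(r1,c5) = B
(r2,c1) = B
(r3,c5) = A
(r5,c1) = A
(r1,c3) = E
(r1,c4) = D
(r3,c1) = D
(r3,c3) = B
(r3,c4) = E

C A E D B / B E A C D / D C B E A / E B D A C / A D C B E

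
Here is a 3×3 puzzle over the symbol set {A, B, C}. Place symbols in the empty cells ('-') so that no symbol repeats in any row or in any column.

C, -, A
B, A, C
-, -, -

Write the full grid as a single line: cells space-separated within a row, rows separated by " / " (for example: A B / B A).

At row 1, column 2: row 1 has {A,C}; column 2 has {A}; that leaves B.
At row 3, column 1: row 3 is empty so far; column 1 has {B,C}; that leaves A.
At row 3, column 2: row 3 has {A}; column 2 has {A,B}; that leaves C.
At row 3, column 3: row 3 has {A,C}; column 3 has {A,C}; that leaves B.

C B A / B A C / A C B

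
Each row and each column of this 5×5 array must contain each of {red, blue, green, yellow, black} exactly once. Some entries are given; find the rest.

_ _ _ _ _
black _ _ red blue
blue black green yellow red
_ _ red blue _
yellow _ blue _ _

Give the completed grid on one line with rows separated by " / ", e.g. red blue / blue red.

red blue black green yellow / black green yellow red blue / blue black green yellow red / green yellow red blue black / yellow red blue black green

At row 2, column 3: row 2 has {red,blue,black}; column 3 has {red,blue,green}; that leaves yellow.
At row 4, column 1: row 4 has {red,blue}; column 1 has {blue,yellow,black}; that leaves green.
At row 4, column 2: row 4 has {red,blue,green}; column 2 has {black}; that leaves yellow.
At row 4, column 5: row 4 has {red,blue,green,yellow}; column 5 has {red,blue}; that leaves black.
At row 5, column 5: row 5 has {blue,yellow}; column 5 has {red,blue,black}; that leaves green.
At row 1, column 1: row 1 is empty so far; column 1 has {blue,green,yellow,black}; that leaves red.
At row 1, column 3: row 1 has {red}; column 3 has {red,blue,green,yellow}; that leaves black.
At row 1, column 4: row 1 has {red,black}; column 4 has {red,blue,yellow}; that leaves green.
At row 1, column 5: row 1 has {red,green,black}; column 5 has {red,blue,green,black}; that leaves yellow.
At row 2, column 2: row 2 has {red,blue,yellow,black}; column 2 has {yellow,black}; that leaves green.
At row 5, column 2: row 5 has {blue,green,yellow}; column 2 has {green,yellow,black}; that leaves red.
At row 5, column 4: row 5 has {red,blue,green,yellow}; column 4 has {red,blue,green,yellow}; that leaves black.
At row 1, column 2: row 1 has {red,green,yellow,black}; column 2 has {red,green,yellow,black}; that leaves blue.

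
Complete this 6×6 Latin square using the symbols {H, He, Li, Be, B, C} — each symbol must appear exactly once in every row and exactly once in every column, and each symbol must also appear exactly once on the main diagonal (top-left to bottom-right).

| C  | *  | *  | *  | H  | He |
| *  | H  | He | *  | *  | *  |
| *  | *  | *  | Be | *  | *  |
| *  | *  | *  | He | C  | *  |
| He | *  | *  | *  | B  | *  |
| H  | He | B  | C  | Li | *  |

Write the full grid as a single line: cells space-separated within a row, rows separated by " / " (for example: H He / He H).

C B Be Li H He / Li H He B Be C / B C Li Be He H / Be Li H He C B / He Be C H B Li / H He B C Li Be

Cell (r2,c5): row 2 has {H,He}; column 5 has {H,Li,B,C} → Be.
Cell (r3,c3): row 3 has {Be}; column 3 has {He,B}; the diagonal has {H,He,B,C} → Li.
Cell (r3,c5): row 3 has {Li,Be}; column 5 has {H,Li,Be,B,C} → He.
Cell (r6,c6): row 6 has {H,He,Li,B,C}; column 6 has {He}; the diagonal has {H,He,Li,B,C} → Be.
Cell (r1,c3): row 1 has {H,He,C}; column 3 has {He,Li,B} → Be.
Cell (r3,c1): row 3 has {He,Li,Be}; column 1 has {H,He,C} → B.
Cell (r3,c2): row 3 has {He,Li,Be,B}; column 2 has {H,He} → C.
Cell (r3,c6): row 3 has {He,Li,Be,B,C}; column 6 has {He,Be} → H.
Cell (r4,c3): row 4 has {He,C}; column 3 has {He,Li,Be,B} → H.
Cell (r5,c3): row 5 has {He,B}; column 3 has {H,He,Li,Be,B} → C.
Cell (r5,c6): row 5 has {He,B,C}; column 6 has {H,He,Be} → Li.
Cell (r2,c1): row 2 has {H,He,Be}; column 1 has {H,He,B,C} → Li.
Cell (r2,c4): row 2 has {H,He,Li,Be}; column 4 has {He,Be,C} → B.
Cell (r2,c6): row 2 has {H,He,Li,Be,B}; column 6 has {H,He,Li,Be} → C.
Cell (r4,c1): row 4 has {H,He,C}; column 1 has {H,He,Li,B,C} → Be.
Cell (r4,c6): row 4 has {H,He,Be,C}; column 6 has {H,He,Li,Be,C} → B.
Cell (r5,c2): row 5 has {He,Li,B,C}; column 2 has {H,He,C} → Be.
Cell (r5,c4): row 5 has {He,Li,Be,B,C}; column 4 has {He,Be,B,C} → H.
Cell (r1,c4): row 1 has {H,He,Be,C}; column 4 has {H,He,Be,B,C} → Li.
Cell (r4,c2): row 4 has {H,He,Be,B,C}; column 2 has {H,He,Be,C} → Li.
Cell (r1,c2): row 1 has {H,He,Li,Be,C}; column 2 has {H,He,Li,Be,C} → B.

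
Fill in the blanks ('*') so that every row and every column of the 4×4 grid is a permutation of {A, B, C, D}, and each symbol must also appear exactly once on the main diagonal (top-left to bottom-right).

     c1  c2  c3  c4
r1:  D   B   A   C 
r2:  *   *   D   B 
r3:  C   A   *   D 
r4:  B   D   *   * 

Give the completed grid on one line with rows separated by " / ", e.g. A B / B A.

Cell (r2,c1): row 2 has {B,D}; column 1 has {B,C,D} → A.
Cell (r2,c2): row 2 has {A,B,D}; column 2 has {A,B,D}; the diagonal has {D} → C.
Cell (r3,c3): row 3 has {A,C,D}; column 3 has {A,D}; the diagonal has {C,D} → B.
Cell (r4,c3): row 4 has {B,D}; column 3 has {A,B,D} → C.
Cell (r4,c4): row 4 has {B,C,D}; column 4 has {B,C,D}; the diagonal has {B,C,D} → A.

D B A C / A C D B / C A B D / B D C A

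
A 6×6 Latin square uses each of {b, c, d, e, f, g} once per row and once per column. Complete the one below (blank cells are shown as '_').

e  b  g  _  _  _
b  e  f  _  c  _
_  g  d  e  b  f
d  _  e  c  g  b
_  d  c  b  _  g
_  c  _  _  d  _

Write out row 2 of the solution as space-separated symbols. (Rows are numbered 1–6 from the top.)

b e f g c d

(r1,c5) = f
(r2,c6) = d
(r3,c1) = c
(r4,c2) = f
(r5,c1) = f
(r5,c5) = e
(r6,c1) = g
(r6,c3) = b
(r6,c4) = f
(r6,c6) = e
(r1,c4) = d
(r1,c6) = c
(r2,c4) = g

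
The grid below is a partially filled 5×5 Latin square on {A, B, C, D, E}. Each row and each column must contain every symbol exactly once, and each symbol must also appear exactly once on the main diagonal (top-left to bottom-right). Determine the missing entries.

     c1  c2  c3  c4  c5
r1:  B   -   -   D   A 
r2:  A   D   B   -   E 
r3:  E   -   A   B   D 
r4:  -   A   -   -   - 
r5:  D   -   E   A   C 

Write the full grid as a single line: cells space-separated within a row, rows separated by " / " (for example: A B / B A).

(r1,c3) = C
(r2,c4) = C
(r3,c2) = C
(r4,c1) = C
(r4,c3) = D
(r4,c4) = E
(r4,c5) = B
(r5,c2) = B
(r1,c2) = E

B E C D A / A D B C E / E C A B D / C A D E B / D B E A C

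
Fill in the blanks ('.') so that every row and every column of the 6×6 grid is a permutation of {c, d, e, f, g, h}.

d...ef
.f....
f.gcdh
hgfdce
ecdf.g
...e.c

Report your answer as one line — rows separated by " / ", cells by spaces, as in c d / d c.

d h c g e f / c f e h g d / f e g c d h / h g f d c e / e c d f h g / g d h e f c

row 1 has {d,e,f}; column 2 has {c,f,g} — only h is left for (r1,c2).
row 1 has {d,e,f,h}; column 3 has {d,f,g} — only c is left for (r1,c3).
row 1 has {c,d,e,f,h}; column 4 has {c,d,e,f} — only g is left for (r1,c4).
row 2 has {f}; column 4 has {c,d,e,f,g} — only h is left for (r2,c4).
row 2 has {f,h}; column 5 has {c,d,e} — only g is left for (r2,c5).
row 2 has {f,g,h}; column 6 has {c,e,f,g,h} — only d is left for (r2,c6).
row 3 has {c,d,f,g,h}; column 2 has {c,f,g,h} — only e is left for (r3,c2).
row 5 has {c,d,e,f,g}; column 5 has {c,d,e,g} — only h is left for (r5,c5).
row 6 has {c,e}; column 1 has {d,e,f,h} — only g is left for (r6,c1).
row 6 has {c,e,g}; column 2 has {c,e,f,g,h} — only d is left for (r6,c2).
row 6 has {c,d,e,g}; column 3 has {c,d,f,g} — only h is left for (r6,c3).
row 6 has {c,d,e,g,h}; column 5 has {c,d,e,g,h} — only f is left for (r6,c5).
row 2 has {d,f,g,h}; column 1 has {d,e,f,g,h} — only c is left for (r2,c1).
row 2 has {c,d,f,g,h}; column 3 has {c,d,f,g,h} — only e is left for (r2,c3).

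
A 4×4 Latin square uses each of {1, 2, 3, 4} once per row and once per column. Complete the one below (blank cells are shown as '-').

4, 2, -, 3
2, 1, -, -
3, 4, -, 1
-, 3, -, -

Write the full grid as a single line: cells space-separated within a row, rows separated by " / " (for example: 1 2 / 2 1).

4 2 1 3 / 2 1 3 4 / 3 4 2 1 / 1 3 4 2

row 1 has {2,3,4}; column 3 is empty so far — only 1 is left for (r1,c3).
row 2 has {1,2}; column 4 has {1,3} — only 4 is left for (r2,c4).
row 3 has {1,3,4}; column 3 has {1} — only 2 is left for (r3,c3).
row 4 has {3}; column 1 has {2,3,4} — only 1 is left for (r4,c1).
row 4 has {1,3}; column 3 has {1,2} — only 4 is left for (r4,c3).
row 4 has {1,3,4}; column 4 has {1,3,4} — only 2 is left for (r4,c4).
row 2 has {1,2,4}; column 3 has {1,2,4} — only 3 is left for (r2,c3).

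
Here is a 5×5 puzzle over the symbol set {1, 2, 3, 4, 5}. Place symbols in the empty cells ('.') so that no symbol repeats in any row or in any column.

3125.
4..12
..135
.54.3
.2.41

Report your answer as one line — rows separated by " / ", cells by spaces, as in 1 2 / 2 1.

3 1 2 5 4 / 4 3 5 1 2 / 2 4 1 3 5 / 1 5 4 2 3 / 5 2 3 4 1

Cell (r1,c5): row 1 has {1,2,3,5}; column 5 has {1,2,3,5} → 4.
Cell (r2,c2): row 2 has {1,2,4}; column 2 has {1,2,5} → 3.
Cell (r2,c3): row 2 has {1,2,3,4}; column 3 has {1,2,4} → 5.
Cell (r3,c1): row 3 has {1,3,5}; column 1 has {3,4} → 2.
Cell (r3,c2): row 3 has {1,2,3,5}; column 2 has {1,2,3,5} → 4.
Cell (r4,c1): row 4 has {3,4,5}; column 1 has {2,3,4} → 1.
Cell (r4,c4): row 4 has {1,3,4,5}; column 4 has {1,3,4,5} → 2.
Cell (r5,c1): row 5 has {1,2,4}; column 1 has {1,2,3,4} → 5.
Cell (r5,c3): row 5 has {1,2,4,5}; column 3 has {1,2,4,5} → 3.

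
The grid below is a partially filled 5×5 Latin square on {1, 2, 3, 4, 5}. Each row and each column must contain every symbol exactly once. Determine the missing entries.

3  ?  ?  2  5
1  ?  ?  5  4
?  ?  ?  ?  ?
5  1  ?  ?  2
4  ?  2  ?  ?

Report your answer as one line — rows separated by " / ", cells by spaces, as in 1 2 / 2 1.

(r1,c2) = 4
(r1,c3) = 1
(r2,c3) = 3
(r3,c1) = 2
(r4,c3) = 4
(r4,c4) = 3
(r5,c4) = 1
(r5,c5) = 3
(r2,c2) = 2
(r3,c3) = 5
(r3,c4) = 4
(r3,c5) = 1
(r5,c2) = 5
(r3,c2) = 3

3 4 1 2 5 / 1 2 3 5 4 / 2 3 5 4 1 / 5 1 4 3 2 / 4 5 2 1 3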